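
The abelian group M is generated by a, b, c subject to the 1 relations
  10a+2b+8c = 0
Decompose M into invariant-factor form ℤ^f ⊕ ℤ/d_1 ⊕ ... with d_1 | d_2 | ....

rank_ℚ(R)=1; free=3−1=2
SNF(R) diag = [2] → torsion [2]

Answer: M ≅ ℤ^2 ⊕ ℤ/2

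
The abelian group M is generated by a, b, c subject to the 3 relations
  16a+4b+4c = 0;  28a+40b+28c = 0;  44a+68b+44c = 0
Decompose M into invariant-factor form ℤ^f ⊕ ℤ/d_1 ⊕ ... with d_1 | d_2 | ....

Answer: M ≅ ℤ/4 ⊕ ℤ/12 ⊕ ℤ/36

Derivation:
rank_ℚ(R)=3; free=3−3=0
SNF(R) diag = [4, 12, 36] → torsion [4, 12, 36]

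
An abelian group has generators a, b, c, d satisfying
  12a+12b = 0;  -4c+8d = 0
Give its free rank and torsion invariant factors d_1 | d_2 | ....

rank_ℚ(R)=2; free=4−2=2
SNF(R) diag = [4, 12] → torsion [4, 12]

Answer: M ≅ ℤ^2 ⊕ ℤ/4 ⊕ ℤ/12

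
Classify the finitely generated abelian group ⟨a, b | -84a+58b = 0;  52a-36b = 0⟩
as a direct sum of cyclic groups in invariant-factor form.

rank_ℚ(R)=2; free=2−2=0
SNF(R) diag = [2, 4] → torsion [2, 4]

Answer: M ≅ ℤ/2 ⊕ ℤ/4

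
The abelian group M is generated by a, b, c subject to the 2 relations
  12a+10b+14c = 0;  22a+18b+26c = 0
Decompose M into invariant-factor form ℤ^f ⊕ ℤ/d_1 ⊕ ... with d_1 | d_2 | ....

Answer: M ≅ ℤ^1 ⊕ ℤ/2 ⊕ ℤ/2

Derivation:
rank_ℚ(R)=2; free=3−2=1
SNF(R) diag = [2, 2] → torsion [2, 2]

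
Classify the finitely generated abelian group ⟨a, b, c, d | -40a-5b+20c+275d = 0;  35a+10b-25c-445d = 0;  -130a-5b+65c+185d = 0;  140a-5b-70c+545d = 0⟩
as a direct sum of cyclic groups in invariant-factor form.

Answer: M ≅ ℤ/5 ⊕ ℤ/15 ⊕ ℤ/45 ⊕ ℤ/90

Derivation:
rank_ℚ(R)=4; free=4−4=0
SNF(R) diag = [5, 15, 45, 90] → torsion [5, 15, 45, 90]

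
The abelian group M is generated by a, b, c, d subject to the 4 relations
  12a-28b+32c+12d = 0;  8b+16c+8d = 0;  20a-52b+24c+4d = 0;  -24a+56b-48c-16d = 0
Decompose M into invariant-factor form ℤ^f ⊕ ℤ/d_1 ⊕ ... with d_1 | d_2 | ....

Answer: M ≅ ℤ/4 ⊕ ℤ/8 ⊕ ℤ/8 ⊕ ℤ/8

Derivation:
rank_ℚ(R)=4; free=4−4=0
SNF(R) diag = [4, 8, 8, 8] → torsion [4, 8, 8, 8]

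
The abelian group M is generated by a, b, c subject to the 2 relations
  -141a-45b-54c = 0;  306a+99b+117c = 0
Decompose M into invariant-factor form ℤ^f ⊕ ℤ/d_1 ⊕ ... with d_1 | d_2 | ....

Answer: M ≅ ℤ^1 ⊕ ℤ/3 ⊕ ℤ/9

Derivation:
rank_ℚ(R)=2; free=3−2=1
SNF(R) diag = [3, 9] → torsion [3, 9]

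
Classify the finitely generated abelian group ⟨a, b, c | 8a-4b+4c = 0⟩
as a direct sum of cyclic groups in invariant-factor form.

rank_ℚ(R)=1; free=3−1=2
SNF(R) diag = [4] → torsion [4]

Answer: M ≅ ℤ^2 ⊕ ℤ/4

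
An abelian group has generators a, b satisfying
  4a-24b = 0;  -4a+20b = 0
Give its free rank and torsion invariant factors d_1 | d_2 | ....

rank_ℚ(R)=2; free=2−2=0
SNF(R) diag = [4, 4] → torsion [4, 4]

Answer: M ≅ ℤ/4 ⊕ ℤ/4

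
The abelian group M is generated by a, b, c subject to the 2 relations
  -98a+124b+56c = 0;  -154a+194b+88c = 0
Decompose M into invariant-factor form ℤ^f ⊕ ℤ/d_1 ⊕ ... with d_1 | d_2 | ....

rank_ℚ(R)=2; free=3−2=1
SNF(R) diag = [2, 6] → torsion [2, 6]

Answer: M ≅ ℤ^1 ⊕ ℤ/2 ⊕ ℤ/6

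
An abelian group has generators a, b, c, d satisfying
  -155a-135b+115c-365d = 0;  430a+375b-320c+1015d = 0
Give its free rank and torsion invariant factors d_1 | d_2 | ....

Answer: M ≅ ℤ^2 ⊕ ℤ/5 ⊕ ℤ/15

Derivation:
rank_ℚ(R)=2; free=4−2=2
SNF(R) diag = [5, 15] → torsion [5, 15]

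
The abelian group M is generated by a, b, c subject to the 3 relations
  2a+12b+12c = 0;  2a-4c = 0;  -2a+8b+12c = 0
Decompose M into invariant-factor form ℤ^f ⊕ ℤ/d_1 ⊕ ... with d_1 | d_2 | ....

Answer: M ≅ ℤ/2 ⊕ ℤ/4 ⊕ ℤ/8

Derivation:
rank_ℚ(R)=3; free=3−3=0
SNF(R) diag = [2, 4, 8] → torsion [2, 4, 8]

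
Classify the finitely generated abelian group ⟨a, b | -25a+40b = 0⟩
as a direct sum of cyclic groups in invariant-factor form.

Answer: M ≅ ℤ^1 ⊕ ℤ/5

Derivation:
rank_ℚ(R)=1; free=2−1=1
SNF(R) diag = [5] → torsion [5]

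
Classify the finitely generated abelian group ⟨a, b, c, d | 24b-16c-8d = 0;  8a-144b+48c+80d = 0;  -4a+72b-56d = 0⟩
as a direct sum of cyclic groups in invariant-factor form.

rank_ℚ(R)=3; free=4−3=1
SNF(R) diag = [4, 8, 16] → torsion [4, 8, 16]

Answer: M ≅ ℤ^1 ⊕ ℤ/4 ⊕ ℤ/8 ⊕ ℤ/16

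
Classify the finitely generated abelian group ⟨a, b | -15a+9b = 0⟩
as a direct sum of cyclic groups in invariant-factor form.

Answer: M ≅ ℤ^1 ⊕ ℤ/3

Derivation:
rank_ℚ(R)=1; free=2−1=1
SNF(R) diag = [3] → torsion [3]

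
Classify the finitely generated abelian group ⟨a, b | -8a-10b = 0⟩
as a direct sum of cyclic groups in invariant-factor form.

rank_ℚ(R)=1; free=2−1=1
SNF(R) diag = [2] → torsion [2]

Answer: M ≅ ℤ^1 ⊕ ℤ/2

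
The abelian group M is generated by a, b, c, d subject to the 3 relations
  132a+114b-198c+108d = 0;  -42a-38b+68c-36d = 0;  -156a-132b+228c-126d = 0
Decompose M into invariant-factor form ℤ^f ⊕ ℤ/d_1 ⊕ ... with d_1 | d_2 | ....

Answer: M ≅ ℤ^1 ⊕ ℤ/2 ⊕ ℤ/6 ⊕ ℤ/18

Derivation:
rank_ℚ(R)=3; free=4−3=1
SNF(R) diag = [2, 6, 18] → torsion [2, 6, 18]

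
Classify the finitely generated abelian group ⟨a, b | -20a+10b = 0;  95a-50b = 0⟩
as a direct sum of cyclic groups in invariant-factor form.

rank_ℚ(R)=2; free=2−2=0
SNF(R) diag = [5, 10] → torsion [5, 10]

Answer: M ≅ ℤ/5 ⊕ ℤ/10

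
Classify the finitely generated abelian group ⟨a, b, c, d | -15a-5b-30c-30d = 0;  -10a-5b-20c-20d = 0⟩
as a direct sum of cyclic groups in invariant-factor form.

Answer: M ≅ ℤ^2 ⊕ ℤ/5 ⊕ ℤ/5

Derivation:
rank_ℚ(R)=2; free=4−2=2
SNF(R) diag = [5, 5] → torsion [5, 5]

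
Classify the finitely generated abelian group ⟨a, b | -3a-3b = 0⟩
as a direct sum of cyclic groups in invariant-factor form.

rank_ℚ(R)=1; free=2−1=1
SNF(R) diag = [3] → torsion [3]

Answer: M ≅ ℤ^1 ⊕ ℤ/3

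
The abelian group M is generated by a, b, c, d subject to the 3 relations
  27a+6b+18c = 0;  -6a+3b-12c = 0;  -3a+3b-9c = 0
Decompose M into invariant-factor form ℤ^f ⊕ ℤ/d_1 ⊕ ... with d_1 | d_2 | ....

Answer: M ≅ ℤ^1 ⊕ ℤ/3 ⊕ ℤ/3 ⊕ ℤ/3

Derivation:
rank_ℚ(R)=3; free=4−3=1
SNF(R) diag = [3, 3, 3] → torsion [3, 3, 3]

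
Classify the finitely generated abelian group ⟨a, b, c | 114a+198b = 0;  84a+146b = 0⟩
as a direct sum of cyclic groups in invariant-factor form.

rank_ℚ(R)=2; free=3−2=1
SNF(R) diag = [2, 6] → torsion [2, 6]

Answer: M ≅ ℤ^1 ⊕ ℤ/2 ⊕ ℤ/6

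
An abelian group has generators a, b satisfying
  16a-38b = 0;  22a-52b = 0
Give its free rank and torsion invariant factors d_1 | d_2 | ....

rank_ℚ(R)=2; free=2−2=0
SNF(R) diag = [2, 2] → torsion [2, 2]

Answer: M ≅ ℤ/2 ⊕ ℤ/2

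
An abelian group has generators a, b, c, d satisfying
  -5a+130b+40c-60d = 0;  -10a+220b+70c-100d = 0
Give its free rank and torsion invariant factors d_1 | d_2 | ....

Answer: M ≅ ℤ^2 ⊕ ℤ/5 ⊕ ℤ/10

Derivation:
rank_ℚ(R)=2; free=4−2=2
SNF(R) diag = [5, 10] → torsion [5, 10]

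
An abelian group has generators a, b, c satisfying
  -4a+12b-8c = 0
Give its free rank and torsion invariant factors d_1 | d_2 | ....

Answer: M ≅ ℤ^2 ⊕ ℤ/4

Derivation:
rank_ℚ(R)=1; free=3−1=2
SNF(R) diag = [4] → torsion [4]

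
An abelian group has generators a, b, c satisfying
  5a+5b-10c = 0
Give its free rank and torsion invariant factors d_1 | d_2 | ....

rank_ℚ(R)=1; free=3−1=2
SNF(R) diag = [5] → torsion [5]

Answer: M ≅ ℤ^2 ⊕ ℤ/5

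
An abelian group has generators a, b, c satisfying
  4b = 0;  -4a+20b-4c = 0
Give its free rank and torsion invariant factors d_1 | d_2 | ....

rank_ℚ(R)=2; free=3−2=1
SNF(R) diag = [4, 4] → torsion [4, 4]

Answer: M ≅ ℤ^1 ⊕ ℤ/4 ⊕ ℤ/4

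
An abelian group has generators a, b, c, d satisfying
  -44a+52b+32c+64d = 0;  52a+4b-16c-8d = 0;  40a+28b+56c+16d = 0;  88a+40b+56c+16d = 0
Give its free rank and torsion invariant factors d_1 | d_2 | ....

Answer: M ≅ ℤ/4 ⊕ ℤ/12 ⊕ ℤ/24 ⊕ ℤ/72

Derivation:
rank_ℚ(R)=4; free=4−4=0
SNF(R) diag = [4, 12, 24, 72] → torsion [4, 12, 24, 72]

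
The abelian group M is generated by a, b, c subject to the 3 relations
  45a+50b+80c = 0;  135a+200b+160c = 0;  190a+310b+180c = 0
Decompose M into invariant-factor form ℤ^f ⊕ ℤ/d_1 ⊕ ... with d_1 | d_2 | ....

Answer: M ≅ ℤ/5 ⊕ ℤ/10 ⊕ ℤ/20

Derivation:
rank_ℚ(R)=3; free=3−3=0
SNF(R) diag = [5, 10, 20] → torsion [5, 10, 20]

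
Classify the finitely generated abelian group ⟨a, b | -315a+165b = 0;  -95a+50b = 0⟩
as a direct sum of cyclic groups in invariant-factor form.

Answer: M ≅ ℤ/5 ⊕ ℤ/15

Derivation:
rank_ℚ(R)=2; free=2−2=0
SNF(R) diag = [5, 15] → torsion [5, 15]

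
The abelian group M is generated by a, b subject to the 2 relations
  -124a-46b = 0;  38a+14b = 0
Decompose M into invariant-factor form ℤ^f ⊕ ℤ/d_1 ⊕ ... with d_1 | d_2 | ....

rank_ℚ(R)=2; free=2−2=0
SNF(R) diag = [2, 6] → torsion [2, 6]

Answer: M ≅ ℤ/2 ⊕ ℤ/6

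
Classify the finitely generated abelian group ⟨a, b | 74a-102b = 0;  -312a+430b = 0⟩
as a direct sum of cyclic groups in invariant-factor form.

rank_ℚ(R)=2; free=2−2=0
SNF(R) diag = [2, 2] → torsion [2, 2]

Answer: M ≅ ℤ/2 ⊕ ℤ/2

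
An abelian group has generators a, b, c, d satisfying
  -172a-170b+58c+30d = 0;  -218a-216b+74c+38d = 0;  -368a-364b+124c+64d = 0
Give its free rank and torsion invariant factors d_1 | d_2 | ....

Answer: M ≅ ℤ^1 ⊕ ℤ/2 ⊕ ℤ/2 ⊕ ℤ/4

Derivation:
rank_ℚ(R)=3; free=4−3=1
SNF(R) diag = [2, 2, 4] → torsion [2, 2, 4]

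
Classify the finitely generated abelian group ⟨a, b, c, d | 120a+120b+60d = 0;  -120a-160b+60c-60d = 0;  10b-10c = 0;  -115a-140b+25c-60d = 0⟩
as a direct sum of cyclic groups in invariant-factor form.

Answer: M ≅ ℤ/5 ⊕ ℤ/10 ⊕ ℤ/20 ⊕ ℤ/60

Derivation:
rank_ℚ(R)=4; free=4−4=0
SNF(R) diag = [5, 10, 20, 60] → torsion [5, 10, 20, 60]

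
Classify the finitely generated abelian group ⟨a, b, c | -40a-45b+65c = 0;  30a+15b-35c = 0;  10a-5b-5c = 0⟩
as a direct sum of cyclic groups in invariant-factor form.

Answer: M ≅ ℤ/5 ⊕ ℤ/10 ⊕ ℤ/10

Derivation:
rank_ℚ(R)=3; free=3−3=0
SNF(R) diag = [5, 10, 10] → torsion [5, 10, 10]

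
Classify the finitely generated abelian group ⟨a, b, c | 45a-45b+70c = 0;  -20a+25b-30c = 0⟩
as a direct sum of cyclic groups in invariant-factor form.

rank_ℚ(R)=2; free=3−2=1
SNF(R) diag = [5, 5] → torsion [5, 5]

Answer: M ≅ ℤ^1 ⊕ ℤ/5 ⊕ ℤ/5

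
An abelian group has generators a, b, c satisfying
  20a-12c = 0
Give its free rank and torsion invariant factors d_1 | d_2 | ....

rank_ℚ(R)=1; free=3−1=2
SNF(R) diag = [4] → torsion [4]

Answer: M ≅ ℤ^2 ⊕ ℤ/4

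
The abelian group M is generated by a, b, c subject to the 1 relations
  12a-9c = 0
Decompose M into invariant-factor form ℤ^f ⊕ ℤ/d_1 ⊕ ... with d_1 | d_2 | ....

Answer: M ≅ ℤ^2 ⊕ ℤ/3

Derivation:
rank_ℚ(R)=1; free=3−1=2
SNF(R) diag = [3] → torsion [3]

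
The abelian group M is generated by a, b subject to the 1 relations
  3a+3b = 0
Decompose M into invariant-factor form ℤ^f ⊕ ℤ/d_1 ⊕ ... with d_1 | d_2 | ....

rank_ℚ(R)=1; free=2−1=1
SNF(R) diag = [3] → torsion [3]

Answer: M ≅ ℤ^1 ⊕ ℤ/3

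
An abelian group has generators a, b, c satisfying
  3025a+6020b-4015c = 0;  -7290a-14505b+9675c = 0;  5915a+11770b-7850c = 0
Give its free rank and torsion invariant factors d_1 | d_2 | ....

Answer: M ≅ ℤ/5 ⊕ ℤ/15 ⊕ ℤ/45

Derivation:
rank_ℚ(R)=3; free=3−3=0
SNF(R) diag = [5, 15, 45] → torsion [5, 15, 45]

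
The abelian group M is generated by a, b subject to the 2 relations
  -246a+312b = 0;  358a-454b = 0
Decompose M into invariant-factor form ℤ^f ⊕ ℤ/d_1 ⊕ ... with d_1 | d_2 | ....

Answer: M ≅ ℤ/2 ⊕ ℤ/6

Derivation:
rank_ℚ(R)=2; free=2−2=0
SNF(R) diag = [2, 6] → torsion [2, 6]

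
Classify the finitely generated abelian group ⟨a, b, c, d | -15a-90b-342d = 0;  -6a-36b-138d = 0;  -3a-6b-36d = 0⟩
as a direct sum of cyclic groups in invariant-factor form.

Answer: M ≅ ℤ^1 ⊕ ℤ/3 ⊕ ℤ/6 ⊕ ℤ/12

Derivation:
rank_ℚ(R)=3; free=4−3=1
SNF(R) diag = [3, 6, 12] → torsion [3, 6, 12]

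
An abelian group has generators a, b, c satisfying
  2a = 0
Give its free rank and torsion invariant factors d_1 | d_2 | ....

rank_ℚ(R)=1; free=3−1=2
SNF(R) diag = [2] → torsion [2]

Answer: M ≅ ℤ^2 ⊕ ℤ/2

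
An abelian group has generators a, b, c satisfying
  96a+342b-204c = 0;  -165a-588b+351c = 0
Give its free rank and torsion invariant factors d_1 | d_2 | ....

rank_ℚ(R)=2; free=3−2=1
SNF(R) diag = [3, 6] → torsion [3, 6]

Answer: M ≅ ℤ^1 ⊕ ℤ/3 ⊕ ℤ/6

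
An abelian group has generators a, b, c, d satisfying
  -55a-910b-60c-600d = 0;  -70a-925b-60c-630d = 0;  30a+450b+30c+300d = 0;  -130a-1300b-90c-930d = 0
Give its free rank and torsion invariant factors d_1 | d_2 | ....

Answer: M ≅ ℤ/5 ⊕ ℤ/15 ⊕ ℤ/30 ⊕ ℤ/30

Derivation:
rank_ℚ(R)=4; free=4−4=0
SNF(R) diag = [5, 15, 30, 30] → torsion [5, 15, 30, 30]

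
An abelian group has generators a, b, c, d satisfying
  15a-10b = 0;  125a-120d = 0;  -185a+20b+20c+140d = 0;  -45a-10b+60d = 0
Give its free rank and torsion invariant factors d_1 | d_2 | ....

rank_ℚ(R)=4; free=4−4=0
SNF(R) diag = [5, 10, 20, 60] → torsion [5, 10, 20, 60]

Answer: M ≅ ℤ/5 ⊕ ℤ/10 ⊕ ℤ/20 ⊕ ℤ/60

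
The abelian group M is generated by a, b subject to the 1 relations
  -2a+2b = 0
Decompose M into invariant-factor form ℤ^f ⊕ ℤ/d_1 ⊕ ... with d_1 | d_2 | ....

rank_ℚ(R)=1; free=2−1=1
SNF(R) diag = [2] → torsion [2]

Answer: M ≅ ℤ^1 ⊕ ℤ/2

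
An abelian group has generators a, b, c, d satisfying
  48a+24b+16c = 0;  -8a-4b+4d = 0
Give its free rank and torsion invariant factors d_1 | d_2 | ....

Answer: M ≅ ℤ^2 ⊕ ℤ/4 ⊕ ℤ/8

Derivation:
rank_ℚ(R)=2; free=4−2=2
SNF(R) diag = [4, 8] → torsion [4, 8]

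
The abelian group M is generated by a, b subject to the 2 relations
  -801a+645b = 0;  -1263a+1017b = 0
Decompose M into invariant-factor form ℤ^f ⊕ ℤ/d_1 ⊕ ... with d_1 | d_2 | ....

Answer: M ≅ ℤ/3 ⊕ ℤ/6

Derivation:
rank_ℚ(R)=2; free=2−2=0
SNF(R) diag = [3, 6] → torsion [3, 6]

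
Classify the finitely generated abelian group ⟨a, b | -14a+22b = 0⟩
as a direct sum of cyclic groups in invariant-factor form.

rank_ℚ(R)=1; free=2−1=1
SNF(R) diag = [2] → torsion [2]

Answer: M ≅ ℤ^1 ⊕ ℤ/2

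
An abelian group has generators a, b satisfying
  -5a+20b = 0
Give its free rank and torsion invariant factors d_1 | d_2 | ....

rank_ℚ(R)=1; free=2−1=1
SNF(R) diag = [5] → torsion [5]

Answer: M ≅ ℤ^1 ⊕ ℤ/5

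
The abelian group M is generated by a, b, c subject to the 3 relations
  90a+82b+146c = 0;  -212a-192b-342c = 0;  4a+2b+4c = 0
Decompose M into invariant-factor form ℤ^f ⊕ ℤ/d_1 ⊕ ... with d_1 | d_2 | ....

rank_ℚ(R)=3; free=3−3=0
SNF(R) diag = [2, 2, 6] → torsion [2, 2, 6]

Answer: M ≅ ℤ/2 ⊕ ℤ/2 ⊕ ℤ/6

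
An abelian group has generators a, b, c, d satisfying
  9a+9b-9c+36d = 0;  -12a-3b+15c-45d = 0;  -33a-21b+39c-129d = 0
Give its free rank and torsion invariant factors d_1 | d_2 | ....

rank_ℚ(R)=3; free=4−3=1
SNF(R) diag = [3, 3, 9] → torsion [3, 3, 9]

Answer: M ≅ ℤ^1 ⊕ ℤ/3 ⊕ ℤ/3 ⊕ ℤ/9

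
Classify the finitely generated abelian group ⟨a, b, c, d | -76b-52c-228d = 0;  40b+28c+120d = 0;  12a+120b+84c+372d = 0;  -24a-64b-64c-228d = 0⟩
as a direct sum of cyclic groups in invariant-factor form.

Answer: M ≅ ℤ/4 ⊕ ℤ/12 ⊕ ℤ/12 ⊕ ℤ/12

Derivation:
rank_ℚ(R)=4; free=4−4=0
SNF(R) diag = [4, 12, 12, 12] → torsion [4, 12, 12, 12]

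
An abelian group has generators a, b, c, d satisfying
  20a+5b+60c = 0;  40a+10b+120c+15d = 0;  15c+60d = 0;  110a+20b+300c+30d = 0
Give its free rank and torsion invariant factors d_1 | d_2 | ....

rank_ℚ(R)=4; free=4−4=0
SNF(R) diag = [5, 15, 15, 30] → torsion [5, 15, 15, 30]

Answer: M ≅ ℤ/5 ⊕ ℤ/15 ⊕ ℤ/15 ⊕ ℤ/30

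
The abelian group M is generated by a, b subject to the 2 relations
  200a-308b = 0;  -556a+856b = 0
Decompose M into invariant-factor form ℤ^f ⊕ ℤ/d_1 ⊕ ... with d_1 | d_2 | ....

rank_ℚ(R)=2; free=2−2=0
SNF(R) diag = [4, 12] → torsion [4, 12]

Answer: M ≅ ℤ/4 ⊕ ℤ/12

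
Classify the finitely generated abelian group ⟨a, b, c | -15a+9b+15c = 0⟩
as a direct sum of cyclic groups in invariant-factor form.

Answer: M ≅ ℤ^2 ⊕ ℤ/3

Derivation:
rank_ℚ(R)=1; free=3−1=2
SNF(R) diag = [3] → torsion [3]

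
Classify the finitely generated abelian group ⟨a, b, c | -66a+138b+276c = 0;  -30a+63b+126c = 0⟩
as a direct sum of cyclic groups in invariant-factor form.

Answer: M ≅ ℤ^1 ⊕ ℤ/3 ⊕ ℤ/6

Derivation:
rank_ℚ(R)=2; free=3−2=1
SNF(R) diag = [3, 6] → torsion [3, 6]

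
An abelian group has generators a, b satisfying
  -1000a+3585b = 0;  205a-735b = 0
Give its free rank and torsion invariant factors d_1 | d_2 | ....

Answer: M ≅ ℤ/5 ⊕ ℤ/15

Derivation:
rank_ℚ(R)=2; free=2−2=0
SNF(R) diag = [5, 15] → torsion [5, 15]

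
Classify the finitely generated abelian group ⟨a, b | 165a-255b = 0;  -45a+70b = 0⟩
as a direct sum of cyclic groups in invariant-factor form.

rank_ℚ(R)=2; free=2−2=0
SNF(R) diag = [5, 15] → torsion [5, 15]

Answer: M ≅ ℤ/5 ⊕ ℤ/15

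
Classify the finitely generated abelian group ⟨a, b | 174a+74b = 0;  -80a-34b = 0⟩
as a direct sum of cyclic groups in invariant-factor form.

rank_ℚ(R)=2; free=2−2=0
SNF(R) diag = [2, 2] → torsion [2, 2]

Answer: M ≅ ℤ/2 ⊕ ℤ/2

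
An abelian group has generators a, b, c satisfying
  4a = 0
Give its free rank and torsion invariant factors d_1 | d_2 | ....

rank_ℚ(R)=1; free=3−1=2
SNF(R) diag = [4] → torsion [4]

Answer: M ≅ ℤ^2 ⊕ ℤ/4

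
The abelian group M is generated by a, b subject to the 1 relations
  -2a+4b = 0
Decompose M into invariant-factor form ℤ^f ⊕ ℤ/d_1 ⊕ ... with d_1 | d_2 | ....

rank_ℚ(R)=1; free=2−1=1
SNF(R) diag = [2] → torsion [2]

Answer: M ≅ ℤ^1 ⊕ ℤ/2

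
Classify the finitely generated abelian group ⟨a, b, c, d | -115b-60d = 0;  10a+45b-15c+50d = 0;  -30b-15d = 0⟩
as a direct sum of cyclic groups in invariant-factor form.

Answer: M ≅ ℤ^1 ⊕ ℤ/5 ⊕ ℤ/5 ⊕ ℤ/15

Derivation:
rank_ℚ(R)=3; free=4−3=1
SNF(R) diag = [5, 5, 15] → torsion [5, 5, 15]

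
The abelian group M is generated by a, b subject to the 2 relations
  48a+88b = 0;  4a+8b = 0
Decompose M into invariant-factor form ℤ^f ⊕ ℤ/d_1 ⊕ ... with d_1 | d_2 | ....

rank_ℚ(R)=2; free=2−2=0
SNF(R) diag = [4, 8] → torsion [4, 8]

Answer: M ≅ ℤ/4 ⊕ ℤ/8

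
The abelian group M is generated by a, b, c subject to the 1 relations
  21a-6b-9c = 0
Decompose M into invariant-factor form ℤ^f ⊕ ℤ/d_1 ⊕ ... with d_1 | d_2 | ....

rank_ℚ(R)=1; free=3−1=2
SNF(R) diag = [3] → torsion [3]

Answer: M ≅ ℤ^2 ⊕ ℤ/3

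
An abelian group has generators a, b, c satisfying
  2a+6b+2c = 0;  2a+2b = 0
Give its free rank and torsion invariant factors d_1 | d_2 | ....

rank_ℚ(R)=2; free=3−2=1
SNF(R) diag = [2, 2] → torsion [2, 2]

Answer: M ≅ ℤ^1 ⊕ ℤ/2 ⊕ ℤ/2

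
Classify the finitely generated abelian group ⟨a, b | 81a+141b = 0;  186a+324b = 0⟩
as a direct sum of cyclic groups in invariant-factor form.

Answer: M ≅ ℤ/3 ⊕ ℤ/6

Derivation:
rank_ℚ(R)=2; free=2−2=0
SNF(R) diag = [3, 6] → torsion [3, 6]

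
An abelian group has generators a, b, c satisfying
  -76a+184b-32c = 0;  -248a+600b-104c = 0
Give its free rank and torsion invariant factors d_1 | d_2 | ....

Answer: M ≅ ℤ^1 ⊕ ℤ/4 ⊕ ℤ/8

Derivation:
rank_ℚ(R)=2; free=3−2=1
SNF(R) diag = [4, 8] → torsion [4, 8]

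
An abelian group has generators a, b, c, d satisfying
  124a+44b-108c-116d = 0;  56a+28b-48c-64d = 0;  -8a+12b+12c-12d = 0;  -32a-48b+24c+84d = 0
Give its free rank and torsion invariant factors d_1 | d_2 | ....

Answer: M ≅ ℤ/4 ⊕ ℤ/4 ⊕ ℤ/12 ⊕ ℤ/36

Derivation:
rank_ℚ(R)=4; free=4−4=0
SNF(R) diag = [4, 4, 12, 36] → torsion [4, 4, 12, 36]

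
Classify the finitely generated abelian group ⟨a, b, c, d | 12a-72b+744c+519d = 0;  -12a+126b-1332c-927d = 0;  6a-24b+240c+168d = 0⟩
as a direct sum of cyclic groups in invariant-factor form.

Answer: M ≅ ℤ^1 ⊕ ℤ/3 ⊕ ℤ/6 ⊕ ℤ/6

Derivation:
rank_ℚ(R)=3; free=4−3=1
SNF(R) diag = [3, 6, 6] → torsion [3, 6, 6]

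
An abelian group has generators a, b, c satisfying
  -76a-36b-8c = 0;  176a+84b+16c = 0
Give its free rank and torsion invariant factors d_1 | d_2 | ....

Answer: M ≅ ℤ^1 ⊕ ℤ/4 ⊕ ℤ/12

Derivation:
rank_ℚ(R)=2; free=3−2=1
SNF(R) diag = [4, 12] → torsion [4, 12]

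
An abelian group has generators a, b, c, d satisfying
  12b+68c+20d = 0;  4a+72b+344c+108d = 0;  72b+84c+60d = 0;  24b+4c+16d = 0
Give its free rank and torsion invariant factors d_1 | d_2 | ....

Answer: M ≅ ℤ/4 ⊕ ℤ/4 ⊕ ℤ/12 ⊕ ℤ/36

Derivation:
rank_ℚ(R)=4; free=4−4=0
SNF(R) diag = [4, 4, 12, 36] → torsion [4, 4, 12, 36]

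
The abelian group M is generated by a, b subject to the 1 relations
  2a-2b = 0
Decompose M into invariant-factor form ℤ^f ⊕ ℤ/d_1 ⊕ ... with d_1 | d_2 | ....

Answer: M ≅ ℤ^1 ⊕ ℤ/2

Derivation:
rank_ℚ(R)=1; free=2−1=1
SNF(R) diag = [2] → torsion [2]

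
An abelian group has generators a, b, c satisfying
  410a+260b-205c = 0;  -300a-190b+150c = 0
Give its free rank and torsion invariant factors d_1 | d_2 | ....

Answer: M ≅ ℤ^1 ⊕ ℤ/5 ⊕ ℤ/10

Derivation:
rank_ℚ(R)=2; free=3−2=1
SNF(R) diag = [5, 10] → torsion [5, 10]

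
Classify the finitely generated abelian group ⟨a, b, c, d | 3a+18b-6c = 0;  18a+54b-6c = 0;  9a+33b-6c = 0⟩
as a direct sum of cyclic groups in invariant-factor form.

Answer: M ≅ ℤ^1 ⊕ ℤ/3 ⊕ ℤ/3 ⊕ ℤ/6

Derivation:
rank_ℚ(R)=3; free=4−3=1
SNF(R) diag = [3, 3, 6] → torsion [3, 3, 6]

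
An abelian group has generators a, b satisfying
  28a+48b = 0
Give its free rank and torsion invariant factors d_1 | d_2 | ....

rank_ℚ(R)=1; free=2−1=1
SNF(R) diag = [4] → torsion [4]

Answer: M ≅ ℤ^1 ⊕ ℤ/4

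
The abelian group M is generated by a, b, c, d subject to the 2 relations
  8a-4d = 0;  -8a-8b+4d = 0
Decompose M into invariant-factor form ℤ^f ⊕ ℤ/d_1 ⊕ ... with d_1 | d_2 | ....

rank_ℚ(R)=2; free=4−2=2
SNF(R) diag = [4, 8] → torsion [4, 8]

Answer: M ≅ ℤ^2 ⊕ ℤ/4 ⊕ ℤ/8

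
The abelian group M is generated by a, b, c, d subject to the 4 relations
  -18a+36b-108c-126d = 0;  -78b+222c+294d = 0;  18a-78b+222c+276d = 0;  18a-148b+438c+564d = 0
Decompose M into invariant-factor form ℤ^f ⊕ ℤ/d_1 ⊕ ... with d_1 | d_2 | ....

rank_ℚ(R)=4; free=4−4=0
SNF(R) diag = [2, 6, 18, 36] → torsion [2, 6, 18, 36]

Answer: M ≅ ℤ/2 ⊕ ℤ/6 ⊕ ℤ/18 ⊕ ℤ/36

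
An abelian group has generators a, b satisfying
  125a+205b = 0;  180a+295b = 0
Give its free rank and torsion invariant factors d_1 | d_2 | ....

rank_ℚ(R)=2; free=2−2=0
SNF(R) diag = [5, 5] → torsion [5, 5]

Answer: M ≅ ℤ/5 ⊕ ℤ/5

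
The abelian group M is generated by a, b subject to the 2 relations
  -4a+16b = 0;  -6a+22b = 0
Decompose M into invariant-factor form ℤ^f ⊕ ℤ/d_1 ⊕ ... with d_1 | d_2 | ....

rank_ℚ(R)=2; free=2−2=0
SNF(R) diag = [2, 4] → torsion [2, 4]

Answer: M ≅ ℤ/2 ⊕ ℤ/4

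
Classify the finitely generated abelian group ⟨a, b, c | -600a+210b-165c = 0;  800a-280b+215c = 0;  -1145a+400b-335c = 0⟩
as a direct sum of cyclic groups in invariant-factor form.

rank_ℚ(R)=3; free=3−3=0
SNF(R) diag = [5, 15, 30] → torsion [5, 15, 30]

Answer: M ≅ ℤ/5 ⊕ ℤ/15 ⊕ ℤ/30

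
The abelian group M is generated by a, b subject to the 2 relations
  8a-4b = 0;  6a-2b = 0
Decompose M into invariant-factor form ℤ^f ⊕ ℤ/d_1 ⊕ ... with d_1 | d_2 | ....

rank_ℚ(R)=2; free=2−2=0
SNF(R) diag = [2, 4] → torsion [2, 4]

Answer: M ≅ ℤ/2 ⊕ ℤ/4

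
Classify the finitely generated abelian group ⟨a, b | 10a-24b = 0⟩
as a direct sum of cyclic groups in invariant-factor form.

Answer: M ≅ ℤ^1 ⊕ ℤ/2

Derivation:
rank_ℚ(R)=1; free=2−1=1
SNF(R) diag = [2] → torsion [2]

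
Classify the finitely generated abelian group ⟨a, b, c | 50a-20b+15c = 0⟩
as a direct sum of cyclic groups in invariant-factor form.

rank_ℚ(R)=1; free=3−1=2
SNF(R) diag = [5] → torsion [5]

Answer: M ≅ ℤ^2 ⊕ ℤ/5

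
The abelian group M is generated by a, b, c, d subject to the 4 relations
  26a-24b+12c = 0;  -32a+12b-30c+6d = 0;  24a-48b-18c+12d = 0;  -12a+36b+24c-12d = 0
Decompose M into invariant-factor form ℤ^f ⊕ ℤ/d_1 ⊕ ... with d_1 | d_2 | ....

rank_ℚ(R)=4; free=4−4=0
SNF(R) diag = [2, 6, 6, 12] → torsion [2, 6, 6, 12]

Answer: M ≅ ℤ/2 ⊕ ℤ/6 ⊕ ℤ/6 ⊕ ℤ/12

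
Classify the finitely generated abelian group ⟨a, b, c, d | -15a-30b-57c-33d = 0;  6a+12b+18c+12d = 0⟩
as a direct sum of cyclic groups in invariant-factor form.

Answer: M ≅ ℤ^2 ⊕ ℤ/3 ⊕ ℤ/6

Derivation:
rank_ℚ(R)=2; free=4−2=2
SNF(R) diag = [3, 6] → torsion [3, 6]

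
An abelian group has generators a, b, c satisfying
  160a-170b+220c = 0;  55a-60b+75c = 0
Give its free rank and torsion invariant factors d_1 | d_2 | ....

rank_ℚ(R)=2; free=3−2=1
SNF(R) diag = [5, 10] → torsion [5, 10]

Answer: M ≅ ℤ^1 ⊕ ℤ/5 ⊕ ℤ/10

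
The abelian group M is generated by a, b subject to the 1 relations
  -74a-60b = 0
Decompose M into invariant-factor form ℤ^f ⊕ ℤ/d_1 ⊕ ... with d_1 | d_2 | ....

Answer: M ≅ ℤ^1 ⊕ ℤ/2

Derivation:
rank_ℚ(R)=1; free=2−1=1
SNF(R) diag = [2] → torsion [2]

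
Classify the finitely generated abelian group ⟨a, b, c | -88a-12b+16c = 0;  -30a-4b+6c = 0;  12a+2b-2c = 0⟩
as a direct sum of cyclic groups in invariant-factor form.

rank_ℚ(R)=3; free=3−3=0
SNF(R) diag = [2, 2, 4] → torsion [2, 2, 4]

Answer: M ≅ ℤ/2 ⊕ ℤ/2 ⊕ ℤ/4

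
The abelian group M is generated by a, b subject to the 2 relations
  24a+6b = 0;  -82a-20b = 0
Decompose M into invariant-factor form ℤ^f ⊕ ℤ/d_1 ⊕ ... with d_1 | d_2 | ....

Answer: M ≅ ℤ/2 ⊕ ℤ/6

Derivation:
rank_ℚ(R)=2; free=2−2=0
SNF(R) diag = [2, 6] → torsion [2, 6]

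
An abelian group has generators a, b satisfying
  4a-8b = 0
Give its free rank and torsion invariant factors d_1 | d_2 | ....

rank_ℚ(R)=1; free=2−1=1
SNF(R) diag = [4] → torsion [4]

Answer: M ≅ ℤ^1 ⊕ ℤ/4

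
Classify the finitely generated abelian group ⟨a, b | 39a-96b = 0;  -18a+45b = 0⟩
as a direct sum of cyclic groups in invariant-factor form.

Answer: M ≅ ℤ/3 ⊕ ℤ/9

Derivation:
rank_ℚ(R)=2; free=2−2=0
SNF(R) diag = [3, 9] → torsion [3, 9]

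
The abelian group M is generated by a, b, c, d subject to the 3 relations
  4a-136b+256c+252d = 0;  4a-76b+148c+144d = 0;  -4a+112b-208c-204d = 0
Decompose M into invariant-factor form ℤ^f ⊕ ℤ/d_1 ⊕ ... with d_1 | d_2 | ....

Answer: M ≅ ℤ^1 ⊕ ℤ/4 ⊕ ℤ/12 ⊕ ℤ/24

Derivation:
rank_ℚ(R)=3; free=4−3=1
SNF(R) diag = [4, 12, 24] → torsion [4, 12, 24]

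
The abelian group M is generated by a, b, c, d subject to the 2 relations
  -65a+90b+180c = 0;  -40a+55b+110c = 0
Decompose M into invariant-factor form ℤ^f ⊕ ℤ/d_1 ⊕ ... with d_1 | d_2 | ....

rank_ℚ(R)=2; free=4−2=2
SNF(R) diag = [5, 5] → torsion [5, 5]

Answer: M ≅ ℤ^2 ⊕ ℤ/5 ⊕ ℤ/5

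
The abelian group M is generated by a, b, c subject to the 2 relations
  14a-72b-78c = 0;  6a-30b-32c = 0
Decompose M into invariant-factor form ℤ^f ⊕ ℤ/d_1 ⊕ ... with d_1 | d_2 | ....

Answer: M ≅ ℤ^1 ⊕ ℤ/2 ⊕ ℤ/2

Derivation:
rank_ℚ(R)=2; free=3−2=1
SNF(R) diag = [2, 2] → torsion [2, 2]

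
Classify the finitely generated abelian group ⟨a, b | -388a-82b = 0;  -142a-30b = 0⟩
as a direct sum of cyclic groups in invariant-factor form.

Answer: M ≅ ℤ/2 ⊕ ℤ/2

Derivation:
rank_ℚ(R)=2; free=2−2=0
SNF(R) diag = [2, 2] → torsion [2, 2]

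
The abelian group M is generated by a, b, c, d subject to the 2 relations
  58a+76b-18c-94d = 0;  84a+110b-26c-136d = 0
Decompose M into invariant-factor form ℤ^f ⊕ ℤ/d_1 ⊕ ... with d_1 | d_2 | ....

rank_ℚ(R)=2; free=4−2=2
SNF(R) diag = [2, 2] → torsion [2, 2]

Answer: M ≅ ℤ^2 ⊕ ℤ/2 ⊕ ℤ/2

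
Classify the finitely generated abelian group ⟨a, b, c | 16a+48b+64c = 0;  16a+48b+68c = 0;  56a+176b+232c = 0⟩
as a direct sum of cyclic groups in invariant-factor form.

rank_ℚ(R)=3; free=3−3=0
SNF(R) diag = [4, 8, 16] → torsion [4, 8, 16]

Answer: M ≅ ℤ/4 ⊕ ℤ/8 ⊕ ℤ/16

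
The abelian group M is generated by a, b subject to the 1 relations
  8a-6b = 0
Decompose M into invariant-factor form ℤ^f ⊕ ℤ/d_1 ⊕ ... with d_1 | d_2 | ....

Answer: M ≅ ℤ^1 ⊕ ℤ/2

Derivation:
rank_ℚ(R)=1; free=2−1=1
SNF(R) diag = [2] → torsion [2]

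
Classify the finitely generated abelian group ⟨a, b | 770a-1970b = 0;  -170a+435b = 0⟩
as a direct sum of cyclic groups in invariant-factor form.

rank_ℚ(R)=2; free=2−2=0
SNF(R) diag = [5, 10] → torsion [5, 10]

Answer: M ≅ ℤ/5 ⊕ ℤ/10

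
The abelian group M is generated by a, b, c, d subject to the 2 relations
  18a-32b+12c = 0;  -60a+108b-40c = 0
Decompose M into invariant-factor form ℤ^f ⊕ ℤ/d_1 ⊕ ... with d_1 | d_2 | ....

Answer: M ≅ ℤ^2 ⊕ ℤ/2 ⊕ ℤ/4

Derivation:
rank_ℚ(R)=2; free=4−2=2
SNF(R) diag = [2, 4] → torsion [2, 4]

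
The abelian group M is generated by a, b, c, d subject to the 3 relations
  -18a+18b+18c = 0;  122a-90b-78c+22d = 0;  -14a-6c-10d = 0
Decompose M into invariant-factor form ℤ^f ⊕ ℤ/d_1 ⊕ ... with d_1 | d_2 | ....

rank_ℚ(R)=3; free=4−3=1
SNF(R) diag = [2, 6, 18] → torsion [2, 6, 18]

Answer: M ≅ ℤ^1 ⊕ ℤ/2 ⊕ ℤ/6 ⊕ ℤ/18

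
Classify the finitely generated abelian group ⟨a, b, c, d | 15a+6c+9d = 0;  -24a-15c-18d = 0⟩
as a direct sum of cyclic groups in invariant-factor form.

rank_ℚ(R)=2; free=4−2=2
SNF(R) diag = [3, 9] → torsion [3, 9]

Answer: M ≅ ℤ^2 ⊕ ℤ/3 ⊕ ℤ/9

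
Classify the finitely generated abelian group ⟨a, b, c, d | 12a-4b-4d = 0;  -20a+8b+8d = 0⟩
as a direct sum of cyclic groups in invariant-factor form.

Answer: M ≅ ℤ^2 ⊕ ℤ/4 ⊕ ℤ/4

Derivation:
rank_ℚ(R)=2; free=4−2=2
SNF(R) diag = [4, 4] → torsion [4, 4]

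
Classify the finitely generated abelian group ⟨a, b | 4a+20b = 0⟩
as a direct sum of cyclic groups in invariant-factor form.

Answer: M ≅ ℤ^1 ⊕ ℤ/4

Derivation:
rank_ℚ(R)=1; free=2−1=1
SNF(R) diag = [4] → torsion [4]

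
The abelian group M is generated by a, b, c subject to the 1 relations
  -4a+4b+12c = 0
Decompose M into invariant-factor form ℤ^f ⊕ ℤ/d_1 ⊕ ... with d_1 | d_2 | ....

Answer: M ≅ ℤ^2 ⊕ ℤ/4

Derivation:
rank_ℚ(R)=1; free=3−1=2
SNF(R) diag = [4] → torsion [4]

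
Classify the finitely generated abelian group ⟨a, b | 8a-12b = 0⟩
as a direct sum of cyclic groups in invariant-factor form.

rank_ℚ(R)=1; free=2−1=1
SNF(R) diag = [4] → torsion [4]

Answer: M ≅ ℤ^1 ⊕ ℤ/4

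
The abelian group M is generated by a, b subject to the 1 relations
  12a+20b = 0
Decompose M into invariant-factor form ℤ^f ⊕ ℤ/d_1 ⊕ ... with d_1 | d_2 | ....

Answer: M ≅ ℤ^1 ⊕ ℤ/4

Derivation:
rank_ℚ(R)=1; free=2−1=1
SNF(R) diag = [4] → torsion [4]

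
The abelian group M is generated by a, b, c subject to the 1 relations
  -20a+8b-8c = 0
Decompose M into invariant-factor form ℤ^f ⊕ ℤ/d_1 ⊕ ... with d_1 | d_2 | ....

Answer: M ≅ ℤ^2 ⊕ ℤ/4

Derivation:
rank_ℚ(R)=1; free=3−1=2
SNF(R) diag = [4] → torsion [4]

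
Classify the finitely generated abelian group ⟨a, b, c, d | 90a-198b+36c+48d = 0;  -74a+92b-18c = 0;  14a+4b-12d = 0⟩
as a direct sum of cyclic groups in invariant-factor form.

Answer: M ≅ ℤ^1 ⊕ ℤ/2 ⊕ ℤ/6 ⊕ ℤ/18

Derivation:
rank_ℚ(R)=3; free=4−3=1
SNF(R) diag = [2, 6, 18] → torsion [2, 6, 18]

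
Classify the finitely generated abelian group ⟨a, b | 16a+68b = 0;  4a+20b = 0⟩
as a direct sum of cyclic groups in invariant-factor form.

rank_ℚ(R)=2; free=2−2=0
SNF(R) diag = [4, 12] → torsion [4, 12]

Answer: M ≅ ℤ/4 ⊕ ℤ/12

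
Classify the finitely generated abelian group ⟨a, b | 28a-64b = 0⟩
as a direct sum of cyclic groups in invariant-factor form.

rank_ℚ(R)=1; free=2−1=1
SNF(R) diag = [4] → torsion [4]

Answer: M ≅ ℤ^1 ⊕ ℤ/4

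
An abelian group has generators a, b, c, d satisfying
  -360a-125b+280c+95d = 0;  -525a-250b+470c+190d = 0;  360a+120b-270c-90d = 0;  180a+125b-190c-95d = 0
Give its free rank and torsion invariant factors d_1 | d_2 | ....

rank_ℚ(R)=4; free=4−4=0
SNF(R) diag = [5, 15, 30, 90] → torsion [5, 15, 30, 90]

Answer: M ≅ ℤ/5 ⊕ ℤ/15 ⊕ ℤ/30 ⊕ ℤ/90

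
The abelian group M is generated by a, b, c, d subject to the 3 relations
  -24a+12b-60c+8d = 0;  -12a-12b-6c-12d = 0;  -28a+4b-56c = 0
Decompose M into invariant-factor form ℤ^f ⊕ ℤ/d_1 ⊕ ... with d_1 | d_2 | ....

Answer: M ≅ ℤ^1 ⊕ ℤ/2 ⊕ ℤ/4 ⊕ ℤ/12

Derivation:
rank_ℚ(R)=3; free=4−3=1
SNF(R) diag = [2, 4, 12] → torsion [2, 4, 12]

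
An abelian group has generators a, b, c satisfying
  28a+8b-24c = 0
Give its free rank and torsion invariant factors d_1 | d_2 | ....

Answer: M ≅ ℤ^2 ⊕ ℤ/4

Derivation:
rank_ℚ(R)=1; free=3−1=2
SNF(R) diag = [4] → torsion [4]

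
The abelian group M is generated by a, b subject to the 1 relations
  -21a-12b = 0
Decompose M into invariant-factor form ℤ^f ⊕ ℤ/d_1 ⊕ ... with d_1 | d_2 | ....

rank_ℚ(R)=1; free=2−1=1
SNF(R) diag = [3] → torsion [3]

Answer: M ≅ ℤ^1 ⊕ ℤ/3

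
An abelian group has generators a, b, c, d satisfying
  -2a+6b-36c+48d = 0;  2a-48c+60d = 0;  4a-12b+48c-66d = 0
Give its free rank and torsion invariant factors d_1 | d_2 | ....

Answer: M ≅ ℤ^1 ⊕ ℤ/2 ⊕ ℤ/6 ⊕ ℤ/6

Derivation:
rank_ℚ(R)=3; free=4−3=1
SNF(R) diag = [2, 6, 6] → torsion [2, 6, 6]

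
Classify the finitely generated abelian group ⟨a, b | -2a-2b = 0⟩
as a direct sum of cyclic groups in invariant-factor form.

Answer: M ≅ ℤ^1 ⊕ ℤ/2

Derivation:
rank_ℚ(R)=1; free=2−1=1
SNF(R) diag = [2] → torsion [2]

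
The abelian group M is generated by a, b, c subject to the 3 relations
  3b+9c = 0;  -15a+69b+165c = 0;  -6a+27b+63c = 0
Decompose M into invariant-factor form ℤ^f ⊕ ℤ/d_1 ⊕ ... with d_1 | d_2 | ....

Answer: M ≅ ℤ/3 ⊕ ℤ/3 ⊕ ℤ/6

Derivation:
rank_ℚ(R)=3; free=3−3=0
SNF(R) diag = [3, 3, 6] → torsion [3, 3, 6]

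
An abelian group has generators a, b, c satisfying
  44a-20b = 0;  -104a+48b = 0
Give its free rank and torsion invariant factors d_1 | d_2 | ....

rank_ℚ(R)=2; free=3−2=1
SNF(R) diag = [4, 8] → torsion [4, 8]

Answer: M ≅ ℤ^1 ⊕ ℤ/4 ⊕ ℤ/8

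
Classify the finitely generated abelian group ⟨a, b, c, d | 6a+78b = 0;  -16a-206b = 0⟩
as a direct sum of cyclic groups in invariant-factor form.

rank_ℚ(R)=2; free=4−2=2
SNF(R) diag = [2, 6] → torsion [2, 6]

Answer: M ≅ ℤ^2 ⊕ ℤ/2 ⊕ ℤ/6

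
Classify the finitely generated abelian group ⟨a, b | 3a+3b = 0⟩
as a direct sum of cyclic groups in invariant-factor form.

rank_ℚ(R)=1; free=2−1=1
SNF(R) diag = [3] → torsion [3]

Answer: M ≅ ℤ^1 ⊕ ℤ/3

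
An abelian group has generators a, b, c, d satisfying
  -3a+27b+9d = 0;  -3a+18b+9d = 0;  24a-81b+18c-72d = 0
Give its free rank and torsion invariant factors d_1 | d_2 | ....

Answer: M ≅ ℤ^1 ⊕ ℤ/3 ⊕ ℤ/9 ⊕ ℤ/18

Derivation:
rank_ℚ(R)=3; free=4−3=1
SNF(R) diag = [3, 9, 18] → torsion [3, 9, 18]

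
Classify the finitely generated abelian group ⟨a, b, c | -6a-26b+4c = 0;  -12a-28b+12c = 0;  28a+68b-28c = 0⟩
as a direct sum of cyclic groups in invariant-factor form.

Answer: M ≅ ℤ/2 ⊕ ℤ/4 ⊕ ℤ/8

Derivation:
rank_ℚ(R)=3; free=3−3=0
SNF(R) diag = [2, 4, 8] → torsion [2, 4, 8]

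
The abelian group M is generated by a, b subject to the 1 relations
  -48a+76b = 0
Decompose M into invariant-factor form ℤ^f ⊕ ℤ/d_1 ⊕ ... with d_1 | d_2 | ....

rank_ℚ(R)=1; free=2−1=1
SNF(R) diag = [4] → torsion [4]

Answer: M ≅ ℤ^1 ⊕ ℤ/4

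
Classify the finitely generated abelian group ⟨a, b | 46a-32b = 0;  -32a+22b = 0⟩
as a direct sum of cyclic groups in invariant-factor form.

Answer: M ≅ ℤ/2 ⊕ ℤ/6

Derivation:
rank_ℚ(R)=2; free=2−2=0
SNF(R) diag = [2, 6] → torsion [2, 6]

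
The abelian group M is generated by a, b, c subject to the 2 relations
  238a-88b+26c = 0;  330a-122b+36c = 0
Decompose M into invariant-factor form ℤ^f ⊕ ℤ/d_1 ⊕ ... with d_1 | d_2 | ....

Answer: M ≅ ℤ^1 ⊕ ℤ/2 ⊕ ℤ/2

Derivation:
rank_ℚ(R)=2; free=3−2=1
SNF(R) diag = [2, 2] → torsion [2, 2]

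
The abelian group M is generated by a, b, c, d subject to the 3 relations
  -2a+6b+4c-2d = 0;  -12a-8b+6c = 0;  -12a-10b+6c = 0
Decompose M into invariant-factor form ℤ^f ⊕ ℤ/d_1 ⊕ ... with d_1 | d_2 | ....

Answer: M ≅ ℤ^1 ⊕ ℤ/2 ⊕ ℤ/2 ⊕ ℤ/6

Derivation:
rank_ℚ(R)=3; free=4−3=1
SNF(R) diag = [2, 2, 6] → torsion [2, 2, 6]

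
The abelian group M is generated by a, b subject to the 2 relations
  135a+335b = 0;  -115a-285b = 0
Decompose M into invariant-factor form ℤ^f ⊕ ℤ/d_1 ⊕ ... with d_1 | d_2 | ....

rank_ℚ(R)=2; free=2−2=0
SNF(R) diag = [5, 10] → torsion [5, 10]

Answer: M ≅ ℤ/5 ⊕ ℤ/10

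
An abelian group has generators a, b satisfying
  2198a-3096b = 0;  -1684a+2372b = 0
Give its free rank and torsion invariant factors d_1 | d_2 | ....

Answer: M ≅ ℤ/2 ⊕ ℤ/4

Derivation:
rank_ℚ(R)=2; free=2−2=0
SNF(R) diag = [2, 4] → torsion [2, 4]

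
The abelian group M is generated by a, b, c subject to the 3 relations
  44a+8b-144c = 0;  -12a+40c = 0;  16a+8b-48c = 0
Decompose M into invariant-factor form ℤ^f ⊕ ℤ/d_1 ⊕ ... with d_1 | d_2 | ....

Answer: M ≅ ℤ/4 ⊕ ℤ/8 ⊕ ℤ/8

Derivation:
rank_ℚ(R)=3; free=3−3=0
SNF(R) diag = [4, 8, 8] → torsion [4, 8, 8]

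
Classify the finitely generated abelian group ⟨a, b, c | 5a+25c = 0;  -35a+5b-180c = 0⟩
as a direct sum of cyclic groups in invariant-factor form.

Answer: M ≅ ℤ^1 ⊕ ℤ/5 ⊕ ℤ/5

Derivation:
rank_ℚ(R)=2; free=3−2=1
SNF(R) diag = [5, 5] → torsion [5, 5]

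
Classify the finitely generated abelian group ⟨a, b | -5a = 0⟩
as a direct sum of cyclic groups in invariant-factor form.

Answer: M ≅ ℤ^1 ⊕ ℤ/5

Derivation:
rank_ℚ(R)=1; free=2−1=1
SNF(R) diag = [5] → torsion [5]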